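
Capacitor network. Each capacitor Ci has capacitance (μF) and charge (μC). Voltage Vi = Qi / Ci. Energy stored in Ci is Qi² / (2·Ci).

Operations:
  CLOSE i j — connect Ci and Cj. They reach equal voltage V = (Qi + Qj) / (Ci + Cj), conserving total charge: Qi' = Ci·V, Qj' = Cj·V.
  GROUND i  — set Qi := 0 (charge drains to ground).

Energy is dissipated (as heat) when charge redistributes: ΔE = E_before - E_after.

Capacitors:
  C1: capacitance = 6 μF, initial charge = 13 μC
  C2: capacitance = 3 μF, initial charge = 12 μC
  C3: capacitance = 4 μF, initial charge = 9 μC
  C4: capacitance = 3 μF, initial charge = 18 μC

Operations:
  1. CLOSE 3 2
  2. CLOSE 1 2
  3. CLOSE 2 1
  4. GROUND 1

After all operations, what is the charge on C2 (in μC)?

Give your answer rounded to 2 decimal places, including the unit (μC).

Answer: 7.33 μC

Derivation:
Initial: C1(6μF, Q=13μC, V=2.17V), C2(3μF, Q=12μC, V=4.00V), C3(4μF, Q=9μC, V=2.25V), C4(3μF, Q=18μC, V=6.00V)
Op 1: CLOSE 3-2: Q_total=21.00, C_total=7.00, V=3.00; Q3=12.00, Q2=9.00; dissipated=2.625
Op 2: CLOSE 1-2: Q_total=22.00, C_total=9.00, V=2.44; Q1=14.67, Q2=7.33; dissipated=0.694
Op 3: CLOSE 2-1: Q_total=22.00, C_total=9.00, V=2.44; Q2=7.33, Q1=14.67; dissipated=0.000
Op 4: GROUND 1: Q1=0; energy lost=17.926
Final charges: Q1=0.00, Q2=7.33, Q3=12.00, Q4=18.00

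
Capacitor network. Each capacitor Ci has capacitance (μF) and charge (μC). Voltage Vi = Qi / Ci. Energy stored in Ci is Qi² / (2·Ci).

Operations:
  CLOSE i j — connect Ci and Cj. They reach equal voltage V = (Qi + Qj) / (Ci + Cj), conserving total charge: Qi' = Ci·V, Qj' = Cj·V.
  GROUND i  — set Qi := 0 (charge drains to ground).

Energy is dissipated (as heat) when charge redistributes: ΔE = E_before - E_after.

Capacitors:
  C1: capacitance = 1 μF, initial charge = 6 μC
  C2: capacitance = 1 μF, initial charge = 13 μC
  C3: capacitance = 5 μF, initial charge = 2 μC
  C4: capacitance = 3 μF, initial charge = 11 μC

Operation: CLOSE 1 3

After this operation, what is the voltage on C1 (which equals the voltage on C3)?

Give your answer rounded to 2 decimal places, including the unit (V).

Initial: C1(1μF, Q=6μC, V=6.00V), C2(1μF, Q=13μC, V=13.00V), C3(5μF, Q=2μC, V=0.40V), C4(3μF, Q=11μC, V=3.67V)
Op 1: CLOSE 1-3: Q_total=8.00, C_total=6.00, V=1.33; Q1=1.33, Q3=6.67; dissipated=13.067

Answer: 1.33 V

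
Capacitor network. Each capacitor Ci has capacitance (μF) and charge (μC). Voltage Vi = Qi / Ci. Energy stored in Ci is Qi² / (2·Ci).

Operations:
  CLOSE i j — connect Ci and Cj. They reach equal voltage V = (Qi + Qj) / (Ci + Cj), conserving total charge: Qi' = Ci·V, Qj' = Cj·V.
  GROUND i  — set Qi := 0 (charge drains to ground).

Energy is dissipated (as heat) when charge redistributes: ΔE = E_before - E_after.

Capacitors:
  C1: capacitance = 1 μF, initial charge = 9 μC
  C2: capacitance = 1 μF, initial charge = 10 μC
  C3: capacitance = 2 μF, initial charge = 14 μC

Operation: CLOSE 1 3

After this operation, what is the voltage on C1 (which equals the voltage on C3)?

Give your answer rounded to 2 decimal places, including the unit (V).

Initial: C1(1μF, Q=9μC, V=9.00V), C2(1μF, Q=10μC, V=10.00V), C3(2μF, Q=14μC, V=7.00V)
Op 1: CLOSE 1-3: Q_total=23.00, C_total=3.00, V=7.67; Q1=7.67, Q3=15.33; dissipated=1.333

Answer: 7.67 V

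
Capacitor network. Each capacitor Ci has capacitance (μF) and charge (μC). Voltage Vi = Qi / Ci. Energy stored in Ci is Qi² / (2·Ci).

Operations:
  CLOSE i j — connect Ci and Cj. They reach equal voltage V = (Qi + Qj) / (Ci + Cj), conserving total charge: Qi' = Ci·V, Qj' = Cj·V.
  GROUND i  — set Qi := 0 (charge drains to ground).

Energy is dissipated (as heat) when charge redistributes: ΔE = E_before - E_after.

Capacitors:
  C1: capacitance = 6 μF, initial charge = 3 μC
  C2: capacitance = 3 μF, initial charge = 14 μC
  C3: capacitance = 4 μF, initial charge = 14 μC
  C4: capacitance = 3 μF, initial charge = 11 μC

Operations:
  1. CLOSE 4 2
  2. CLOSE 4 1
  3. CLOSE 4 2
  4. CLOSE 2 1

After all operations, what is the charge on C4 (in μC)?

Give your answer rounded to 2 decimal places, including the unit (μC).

Initial: C1(6μF, Q=3μC, V=0.50V), C2(3μF, Q=14μC, V=4.67V), C3(4μF, Q=14μC, V=3.50V), C4(3μF, Q=11μC, V=3.67V)
Op 1: CLOSE 4-2: Q_total=25.00, C_total=6.00, V=4.17; Q4=12.50, Q2=12.50; dissipated=0.750
Op 2: CLOSE 4-1: Q_total=15.50, C_total=9.00, V=1.72; Q4=5.17, Q1=10.33; dissipated=13.444
Op 3: CLOSE 4-2: Q_total=17.67, C_total=6.00, V=2.94; Q4=8.83, Q2=8.83; dissipated=4.481
Op 4: CLOSE 2-1: Q_total=19.17, C_total=9.00, V=2.13; Q2=6.39, Q1=12.78; dissipated=1.494
Final charges: Q1=12.78, Q2=6.39, Q3=14.00, Q4=8.83

Answer: 8.83 μC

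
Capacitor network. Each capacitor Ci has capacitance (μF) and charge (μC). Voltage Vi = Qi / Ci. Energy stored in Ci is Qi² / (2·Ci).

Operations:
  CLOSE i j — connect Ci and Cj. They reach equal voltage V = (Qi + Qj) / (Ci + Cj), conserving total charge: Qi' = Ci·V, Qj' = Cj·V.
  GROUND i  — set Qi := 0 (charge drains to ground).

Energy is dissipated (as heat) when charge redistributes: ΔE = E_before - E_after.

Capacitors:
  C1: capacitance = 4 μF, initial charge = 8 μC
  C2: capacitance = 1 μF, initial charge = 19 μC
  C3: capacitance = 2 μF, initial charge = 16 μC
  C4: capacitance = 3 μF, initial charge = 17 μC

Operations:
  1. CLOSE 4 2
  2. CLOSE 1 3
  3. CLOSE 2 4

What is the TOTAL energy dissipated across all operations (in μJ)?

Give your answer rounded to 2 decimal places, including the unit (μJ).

Answer: 90.67 μJ

Derivation:
Initial: C1(4μF, Q=8μC, V=2.00V), C2(1μF, Q=19μC, V=19.00V), C3(2μF, Q=16μC, V=8.00V), C4(3μF, Q=17μC, V=5.67V)
Op 1: CLOSE 4-2: Q_total=36.00, C_total=4.00, V=9.00; Q4=27.00, Q2=9.00; dissipated=66.667
Op 2: CLOSE 1-3: Q_total=24.00, C_total=6.00, V=4.00; Q1=16.00, Q3=8.00; dissipated=24.000
Op 3: CLOSE 2-4: Q_total=36.00, C_total=4.00, V=9.00; Q2=9.00, Q4=27.00; dissipated=0.000
Total dissipated: 90.667 μJ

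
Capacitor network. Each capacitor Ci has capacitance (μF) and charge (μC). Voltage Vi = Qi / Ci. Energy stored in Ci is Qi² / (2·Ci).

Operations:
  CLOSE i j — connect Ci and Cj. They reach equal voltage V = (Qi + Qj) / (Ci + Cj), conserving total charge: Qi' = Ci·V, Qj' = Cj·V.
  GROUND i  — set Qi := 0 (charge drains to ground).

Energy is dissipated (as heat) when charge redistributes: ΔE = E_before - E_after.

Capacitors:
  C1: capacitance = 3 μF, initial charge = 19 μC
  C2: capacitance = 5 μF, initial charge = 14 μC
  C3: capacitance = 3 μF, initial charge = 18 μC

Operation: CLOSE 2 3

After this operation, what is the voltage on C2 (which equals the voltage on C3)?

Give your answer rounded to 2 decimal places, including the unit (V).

Initial: C1(3μF, Q=19μC, V=6.33V), C2(5μF, Q=14μC, V=2.80V), C3(3μF, Q=18μC, V=6.00V)
Op 1: CLOSE 2-3: Q_total=32.00, C_total=8.00, V=4.00; Q2=20.00, Q3=12.00; dissipated=9.600

Answer: 4.00 V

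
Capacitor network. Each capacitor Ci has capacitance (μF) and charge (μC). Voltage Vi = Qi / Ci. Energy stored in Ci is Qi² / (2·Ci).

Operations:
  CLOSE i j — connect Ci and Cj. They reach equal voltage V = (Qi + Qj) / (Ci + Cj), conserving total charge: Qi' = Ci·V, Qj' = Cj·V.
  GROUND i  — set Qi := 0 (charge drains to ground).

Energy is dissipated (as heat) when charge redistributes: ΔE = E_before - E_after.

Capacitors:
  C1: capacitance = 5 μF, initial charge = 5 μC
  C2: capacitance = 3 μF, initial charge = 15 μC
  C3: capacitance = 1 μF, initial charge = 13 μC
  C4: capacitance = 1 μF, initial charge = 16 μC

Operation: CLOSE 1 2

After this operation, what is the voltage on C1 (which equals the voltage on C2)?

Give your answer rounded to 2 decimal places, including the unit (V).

Answer: 2.50 V

Derivation:
Initial: C1(5μF, Q=5μC, V=1.00V), C2(3μF, Q=15μC, V=5.00V), C3(1μF, Q=13μC, V=13.00V), C4(1μF, Q=16μC, V=16.00V)
Op 1: CLOSE 1-2: Q_total=20.00, C_total=8.00, V=2.50; Q1=12.50, Q2=7.50; dissipated=15.000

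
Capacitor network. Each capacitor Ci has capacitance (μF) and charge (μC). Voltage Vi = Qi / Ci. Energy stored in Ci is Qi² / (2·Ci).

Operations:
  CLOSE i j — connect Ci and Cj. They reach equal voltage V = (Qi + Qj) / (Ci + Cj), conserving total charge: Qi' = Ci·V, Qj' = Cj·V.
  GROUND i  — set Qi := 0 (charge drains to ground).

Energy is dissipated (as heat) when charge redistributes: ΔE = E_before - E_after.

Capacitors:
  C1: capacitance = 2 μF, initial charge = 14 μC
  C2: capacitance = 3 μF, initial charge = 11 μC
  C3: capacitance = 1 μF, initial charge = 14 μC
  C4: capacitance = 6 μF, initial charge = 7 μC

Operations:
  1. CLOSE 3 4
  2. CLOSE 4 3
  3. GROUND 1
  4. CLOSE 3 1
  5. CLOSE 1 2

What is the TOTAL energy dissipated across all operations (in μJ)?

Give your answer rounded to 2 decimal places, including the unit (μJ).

Initial: C1(2μF, Q=14μC, V=7.00V), C2(3μF, Q=11μC, V=3.67V), C3(1μF, Q=14μC, V=14.00V), C4(6μF, Q=7μC, V=1.17V)
Op 1: CLOSE 3-4: Q_total=21.00, C_total=7.00, V=3.00; Q3=3.00, Q4=18.00; dissipated=70.583
Op 2: CLOSE 4-3: Q_total=21.00, C_total=7.00, V=3.00; Q4=18.00, Q3=3.00; dissipated=0.000
Op 3: GROUND 1: Q1=0; energy lost=49.000
Op 4: CLOSE 3-1: Q_total=3.00, C_total=3.00, V=1.00; Q3=1.00, Q1=2.00; dissipated=3.000
Op 5: CLOSE 1-2: Q_total=13.00, C_total=5.00, V=2.60; Q1=5.20, Q2=7.80; dissipated=4.267
Total dissipated: 126.850 μJ

Answer: 126.85 μJ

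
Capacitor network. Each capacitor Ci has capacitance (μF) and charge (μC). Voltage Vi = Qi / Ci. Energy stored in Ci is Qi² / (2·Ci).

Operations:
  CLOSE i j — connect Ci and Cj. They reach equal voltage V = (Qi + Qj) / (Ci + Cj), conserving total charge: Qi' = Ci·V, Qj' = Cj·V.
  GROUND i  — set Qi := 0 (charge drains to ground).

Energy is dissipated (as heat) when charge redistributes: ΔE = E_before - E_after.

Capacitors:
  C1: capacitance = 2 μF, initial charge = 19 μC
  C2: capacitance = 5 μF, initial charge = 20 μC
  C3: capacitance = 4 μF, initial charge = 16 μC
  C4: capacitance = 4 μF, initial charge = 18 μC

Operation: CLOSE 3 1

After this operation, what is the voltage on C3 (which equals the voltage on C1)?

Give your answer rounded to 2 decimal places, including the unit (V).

Answer: 5.83 V

Derivation:
Initial: C1(2μF, Q=19μC, V=9.50V), C2(5μF, Q=20μC, V=4.00V), C3(4μF, Q=16μC, V=4.00V), C4(4μF, Q=18μC, V=4.50V)
Op 1: CLOSE 3-1: Q_total=35.00, C_total=6.00, V=5.83; Q3=23.33, Q1=11.67; dissipated=20.167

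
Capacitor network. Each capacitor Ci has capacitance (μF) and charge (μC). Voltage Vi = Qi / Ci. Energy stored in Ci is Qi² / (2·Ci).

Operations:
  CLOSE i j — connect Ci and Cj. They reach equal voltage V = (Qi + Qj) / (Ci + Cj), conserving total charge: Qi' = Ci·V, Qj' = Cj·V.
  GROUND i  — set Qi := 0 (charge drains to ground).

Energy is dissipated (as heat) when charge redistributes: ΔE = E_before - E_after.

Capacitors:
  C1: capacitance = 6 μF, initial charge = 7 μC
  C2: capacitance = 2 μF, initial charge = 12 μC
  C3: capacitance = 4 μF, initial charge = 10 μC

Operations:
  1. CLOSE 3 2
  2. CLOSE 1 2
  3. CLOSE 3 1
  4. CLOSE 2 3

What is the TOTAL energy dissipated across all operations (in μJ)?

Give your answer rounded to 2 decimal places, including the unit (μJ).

Answer: 17.45 μJ

Derivation:
Initial: C1(6μF, Q=7μC, V=1.17V), C2(2μF, Q=12μC, V=6.00V), C3(4μF, Q=10μC, V=2.50V)
Op 1: CLOSE 3-2: Q_total=22.00, C_total=6.00, V=3.67; Q3=14.67, Q2=7.33; dissipated=8.167
Op 2: CLOSE 1-2: Q_total=14.33, C_total=8.00, V=1.79; Q1=10.75, Q2=3.58; dissipated=4.688
Op 3: CLOSE 3-1: Q_total=25.42, C_total=10.00, V=2.54; Q3=10.17, Q1=15.25; dissipated=4.219
Op 4: CLOSE 2-3: Q_total=13.75, C_total=6.00, V=2.29; Q2=4.58, Q3=9.17; dissipated=0.375
Total dissipated: 17.448 μJ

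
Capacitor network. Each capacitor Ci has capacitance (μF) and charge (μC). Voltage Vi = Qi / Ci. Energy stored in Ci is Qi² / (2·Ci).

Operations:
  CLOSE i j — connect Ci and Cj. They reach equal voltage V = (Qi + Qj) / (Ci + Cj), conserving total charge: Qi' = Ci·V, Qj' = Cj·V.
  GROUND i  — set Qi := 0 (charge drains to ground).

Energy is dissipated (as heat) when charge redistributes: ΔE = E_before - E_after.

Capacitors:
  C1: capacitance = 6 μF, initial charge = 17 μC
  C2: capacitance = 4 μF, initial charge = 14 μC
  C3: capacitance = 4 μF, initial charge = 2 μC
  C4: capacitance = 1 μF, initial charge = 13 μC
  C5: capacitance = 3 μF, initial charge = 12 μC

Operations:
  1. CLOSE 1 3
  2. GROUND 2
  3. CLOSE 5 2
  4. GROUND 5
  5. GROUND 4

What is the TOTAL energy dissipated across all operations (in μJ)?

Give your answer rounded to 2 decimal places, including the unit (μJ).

Answer: 133.66 μJ

Derivation:
Initial: C1(6μF, Q=17μC, V=2.83V), C2(4μF, Q=14μC, V=3.50V), C3(4μF, Q=2μC, V=0.50V), C4(1μF, Q=13μC, V=13.00V), C5(3μF, Q=12μC, V=4.00V)
Op 1: CLOSE 1-3: Q_total=19.00, C_total=10.00, V=1.90; Q1=11.40, Q3=7.60; dissipated=6.533
Op 2: GROUND 2: Q2=0; energy lost=24.500
Op 3: CLOSE 5-2: Q_total=12.00, C_total=7.00, V=1.71; Q5=5.14, Q2=6.86; dissipated=13.714
Op 4: GROUND 5: Q5=0; energy lost=4.408
Op 5: GROUND 4: Q4=0; energy lost=84.500
Total dissipated: 133.656 μJ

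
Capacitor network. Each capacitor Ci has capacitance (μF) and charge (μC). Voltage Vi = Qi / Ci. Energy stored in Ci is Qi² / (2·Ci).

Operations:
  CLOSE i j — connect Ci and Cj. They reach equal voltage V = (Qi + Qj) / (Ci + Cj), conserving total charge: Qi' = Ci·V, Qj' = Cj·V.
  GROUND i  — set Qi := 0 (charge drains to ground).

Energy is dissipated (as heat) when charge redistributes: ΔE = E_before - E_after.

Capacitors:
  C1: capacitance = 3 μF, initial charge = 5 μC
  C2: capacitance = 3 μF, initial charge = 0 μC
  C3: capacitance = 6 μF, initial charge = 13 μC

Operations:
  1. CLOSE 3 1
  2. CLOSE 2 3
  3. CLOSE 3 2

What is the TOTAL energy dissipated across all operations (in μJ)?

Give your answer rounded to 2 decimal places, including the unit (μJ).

Answer: 4.25 μJ

Derivation:
Initial: C1(3μF, Q=5μC, V=1.67V), C2(3μF, Q=0μC, V=0.00V), C3(6μF, Q=13μC, V=2.17V)
Op 1: CLOSE 3-1: Q_total=18.00, C_total=9.00, V=2.00; Q3=12.00, Q1=6.00; dissipated=0.250
Op 2: CLOSE 2-3: Q_total=12.00, C_total=9.00, V=1.33; Q2=4.00, Q3=8.00; dissipated=4.000
Op 3: CLOSE 3-2: Q_total=12.00, C_total=9.00, V=1.33; Q3=8.00, Q2=4.00; dissipated=0.000
Total dissipated: 4.250 μJ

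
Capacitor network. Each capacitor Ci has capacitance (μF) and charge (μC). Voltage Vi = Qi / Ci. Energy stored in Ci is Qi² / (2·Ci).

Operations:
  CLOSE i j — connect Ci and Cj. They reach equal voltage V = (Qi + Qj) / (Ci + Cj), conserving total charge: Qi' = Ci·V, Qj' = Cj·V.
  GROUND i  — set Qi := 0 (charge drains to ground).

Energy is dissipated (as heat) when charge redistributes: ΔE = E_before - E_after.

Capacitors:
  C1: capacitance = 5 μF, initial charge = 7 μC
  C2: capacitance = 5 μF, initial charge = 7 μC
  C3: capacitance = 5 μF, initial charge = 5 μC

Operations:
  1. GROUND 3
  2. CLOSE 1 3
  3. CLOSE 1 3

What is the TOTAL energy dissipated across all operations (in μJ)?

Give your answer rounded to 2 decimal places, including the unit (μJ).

Initial: C1(5μF, Q=7μC, V=1.40V), C2(5μF, Q=7μC, V=1.40V), C3(5μF, Q=5μC, V=1.00V)
Op 1: GROUND 3: Q3=0; energy lost=2.500
Op 2: CLOSE 1-3: Q_total=7.00, C_total=10.00, V=0.70; Q1=3.50, Q3=3.50; dissipated=2.450
Op 3: CLOSE 1-3: Q_total=7.00, C_total=10.00, V=0.70; Q1=3.50, Q3=3.50; dissipated=0.000
Total dissipated: 4.950 μJ

Answer: 4.95 μJ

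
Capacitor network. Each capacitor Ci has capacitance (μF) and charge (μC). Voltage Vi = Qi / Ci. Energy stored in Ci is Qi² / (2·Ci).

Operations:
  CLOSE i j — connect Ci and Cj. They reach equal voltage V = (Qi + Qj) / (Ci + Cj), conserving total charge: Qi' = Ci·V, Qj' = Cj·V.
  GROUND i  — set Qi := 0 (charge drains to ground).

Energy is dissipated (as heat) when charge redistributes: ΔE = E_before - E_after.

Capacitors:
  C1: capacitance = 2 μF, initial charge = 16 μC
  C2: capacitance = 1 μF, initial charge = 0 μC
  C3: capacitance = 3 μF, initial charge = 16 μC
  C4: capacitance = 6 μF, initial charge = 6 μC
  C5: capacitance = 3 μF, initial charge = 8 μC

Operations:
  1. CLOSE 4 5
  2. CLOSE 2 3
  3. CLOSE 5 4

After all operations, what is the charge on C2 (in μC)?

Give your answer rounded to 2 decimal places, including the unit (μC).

Answer: 4.00 μC

Derivation:
Initial: C1(2μF, Q=16μC, V=8.00V), C2(1μF, Q=0μC, V=0.00V), C3(3μF, Q=16μC, V=5.33V), C4(6μF, Q=6μC, V=1.00V), C5(3μF, Q=8μC, V=2.67V)
Op 1: CLOSE 4-5: Q_total=14.00, C_total=9.00, V=1.56; Q4=9.33, Q5=4.67; dissipated=2.778
Op 2: CLOSE 2-3: Q_total=16.00, C_total=4.00, V=4.00; Q2=4.00, Q3=12.00; dissipated=10.667
Op 3: CLOSE 5-4: Q_total=14.00, C_total=9.00, V=1.56; Q5=4.67, Q4=9.33; dissipated=0.000
Final charges: Q1=16.00, Q2=4.00, Q3=12.00, Q4=9.33, Q5=4.67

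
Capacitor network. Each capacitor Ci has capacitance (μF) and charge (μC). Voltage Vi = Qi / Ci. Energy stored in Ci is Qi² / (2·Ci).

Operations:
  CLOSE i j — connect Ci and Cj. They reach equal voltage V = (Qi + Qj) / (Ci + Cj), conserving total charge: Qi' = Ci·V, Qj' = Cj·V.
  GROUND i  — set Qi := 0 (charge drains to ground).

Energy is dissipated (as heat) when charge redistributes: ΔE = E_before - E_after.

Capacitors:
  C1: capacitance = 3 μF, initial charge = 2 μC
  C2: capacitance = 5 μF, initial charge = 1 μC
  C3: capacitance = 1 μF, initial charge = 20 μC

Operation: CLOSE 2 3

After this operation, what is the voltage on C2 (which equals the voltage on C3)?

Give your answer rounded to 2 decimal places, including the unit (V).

Answer: 3.50 V

Derivation:
Initial: C1(3μF, Q=2μC, V=0.67V), C2(5μF, Q=1μC, V=0.20V), C3(1μF, Q=20μC, V=20.00V)
Op 1: CLOSE 2-3: Q_total=21.00, C_total=6.00, V=3.50; Q2=17.50, Q3=3.50; dissipated=163.350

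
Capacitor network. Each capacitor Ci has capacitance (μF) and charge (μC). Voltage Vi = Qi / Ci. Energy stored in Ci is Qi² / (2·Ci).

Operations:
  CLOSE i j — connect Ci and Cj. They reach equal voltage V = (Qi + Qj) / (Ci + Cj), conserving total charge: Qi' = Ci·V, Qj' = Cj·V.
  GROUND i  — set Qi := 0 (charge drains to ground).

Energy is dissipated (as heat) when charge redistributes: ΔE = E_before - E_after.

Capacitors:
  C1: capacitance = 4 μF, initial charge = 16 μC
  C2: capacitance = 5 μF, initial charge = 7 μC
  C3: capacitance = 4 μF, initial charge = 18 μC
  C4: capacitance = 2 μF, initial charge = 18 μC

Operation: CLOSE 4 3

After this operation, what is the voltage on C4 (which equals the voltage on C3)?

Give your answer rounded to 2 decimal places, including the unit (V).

Answer: 6.00 V

Derivation:
Initial: C1(4μF, Q=16μC, V=4.00V), C2(5μF, Q=7μC, V=1.40V), C3(4μF, Q=18μC, V=4.50V), C4(2μF, Q=18μC, V=9.00V)
Op 1: CLOSE 4-3: Q_total=36.00, C_total=6.00, V=6.00; Q4=12.00, Q3=24.00; dissipated=13.500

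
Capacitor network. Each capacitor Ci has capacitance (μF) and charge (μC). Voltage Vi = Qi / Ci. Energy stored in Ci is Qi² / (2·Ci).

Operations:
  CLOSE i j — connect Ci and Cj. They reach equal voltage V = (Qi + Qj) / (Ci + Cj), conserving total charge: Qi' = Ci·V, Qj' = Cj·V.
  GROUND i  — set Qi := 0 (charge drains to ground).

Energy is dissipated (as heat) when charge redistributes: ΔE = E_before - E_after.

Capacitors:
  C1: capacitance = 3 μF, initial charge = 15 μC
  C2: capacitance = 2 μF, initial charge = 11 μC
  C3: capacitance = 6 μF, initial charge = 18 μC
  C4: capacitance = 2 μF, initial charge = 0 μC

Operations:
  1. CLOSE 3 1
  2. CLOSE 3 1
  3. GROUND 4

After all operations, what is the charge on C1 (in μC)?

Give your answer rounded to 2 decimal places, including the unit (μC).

Initial: C1(3μF, Q=15μC, V=5.00V), C2(2μF, Q=11μC, V=5.50V), C3(6μF, Q=18μC, V=3.00V), C4(2μF, Q=0μC, V=0.00V)
Op 1: CLOSE 3-1: Q_total=33.00, C_total=9.00, V=3.67; Q3=22.00, Q1=11.00; dissipated=4.000
Op 2: CLOSE 3-1: Q_total=33.00, C_total=9.00, V=3.67; Q3=22.00, Q1=11.00; dissipated=0.000
Op 3: GROUND 4: Q4=0; energy lost=0.000
Final charges: Q1=11.00, Q2=11.00, Q3=22.00, Q4=0.00

Answer: 11.00 μC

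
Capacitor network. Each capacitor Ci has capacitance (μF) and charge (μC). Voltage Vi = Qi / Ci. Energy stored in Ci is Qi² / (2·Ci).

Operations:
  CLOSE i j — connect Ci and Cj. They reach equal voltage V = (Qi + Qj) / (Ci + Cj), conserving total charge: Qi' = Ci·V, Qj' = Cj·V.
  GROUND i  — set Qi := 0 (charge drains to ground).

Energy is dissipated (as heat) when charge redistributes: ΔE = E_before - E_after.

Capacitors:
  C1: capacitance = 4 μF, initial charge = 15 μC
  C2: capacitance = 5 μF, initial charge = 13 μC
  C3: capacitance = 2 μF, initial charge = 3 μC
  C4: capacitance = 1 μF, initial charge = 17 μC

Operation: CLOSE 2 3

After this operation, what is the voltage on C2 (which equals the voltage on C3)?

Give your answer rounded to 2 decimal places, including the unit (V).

Answer: 2.29 V

Derivation:
Initial: C1(4μF, Q=15μC, V=3.75V), C2(5μF, Q=13μC, V=2.60V), C3(2μF, Q=3μC, V=1.50V), C4(1μF, Q=17μC, V=17.00V)
Op 1: CLOSE 2-3: Q_total=16.00, C_total=7.00, V=2.29; Q2=11.43, Q3=4.57; dissipated=0.864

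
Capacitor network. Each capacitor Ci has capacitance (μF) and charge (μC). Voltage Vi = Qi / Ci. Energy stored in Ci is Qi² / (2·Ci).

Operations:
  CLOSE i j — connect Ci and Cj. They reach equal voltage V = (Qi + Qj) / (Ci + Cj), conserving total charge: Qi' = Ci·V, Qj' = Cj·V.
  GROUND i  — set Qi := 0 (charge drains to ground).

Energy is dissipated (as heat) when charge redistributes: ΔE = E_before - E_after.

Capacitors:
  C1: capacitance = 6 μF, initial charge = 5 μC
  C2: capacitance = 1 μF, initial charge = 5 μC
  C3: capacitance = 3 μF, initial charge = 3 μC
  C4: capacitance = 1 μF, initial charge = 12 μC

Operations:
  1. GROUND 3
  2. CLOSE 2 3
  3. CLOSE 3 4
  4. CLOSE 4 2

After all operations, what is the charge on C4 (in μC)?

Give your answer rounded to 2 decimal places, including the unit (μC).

Initial: C1(6μF, Q=5μC, V=0.83V), C2(1μF, Q=5μC, V=5.00V), C3(3μF, Q=3μC, V=1.00V), C4(1μF, Q=12μC, V=12.00V)
Op 1: GROUND 3: Q3=0; energy lost=1.500
Op 2: CLOSE 2-3: Q_total=5.00, C_total=4.00, V=1.25; Q2=1.25, Q3=3.75; dissipated=9.375
Op 3: CLOSE 3-4: Q_total=15.75, C_total=4.00, V=3.94; Q3=11.81, Q4=3.94; dissipated=43.336
Op 4: CLOSE 4-2: Q_total=5.19, C_total=2.00, V=2.59; Q4=2.59, Q2=2.59; dissipated=1.806
Final charges: Q1=5.00, Q2=2.59, Q3=11.81, Q4=2.59

Answer: 2.59 μC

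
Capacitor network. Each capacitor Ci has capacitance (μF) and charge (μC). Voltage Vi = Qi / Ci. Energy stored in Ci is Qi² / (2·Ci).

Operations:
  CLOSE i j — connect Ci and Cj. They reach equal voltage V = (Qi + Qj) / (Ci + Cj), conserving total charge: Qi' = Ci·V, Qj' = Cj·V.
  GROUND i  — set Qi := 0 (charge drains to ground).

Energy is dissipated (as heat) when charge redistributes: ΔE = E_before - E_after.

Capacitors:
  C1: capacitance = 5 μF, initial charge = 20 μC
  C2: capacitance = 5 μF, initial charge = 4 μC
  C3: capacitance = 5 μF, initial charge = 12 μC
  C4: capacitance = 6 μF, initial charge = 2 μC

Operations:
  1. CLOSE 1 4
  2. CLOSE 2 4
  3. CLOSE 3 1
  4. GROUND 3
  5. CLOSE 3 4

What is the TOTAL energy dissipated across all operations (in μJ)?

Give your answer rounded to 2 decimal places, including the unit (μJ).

Answer: 35.48 μJ

Derivation:
Initial: C1(5μF, Q=20μC, V=4.00V), C2(5μF, Q=4μC, V=0.80V), C3(5μF, Q=12μC, V=2.40V), C4(6μF, Q=2μC, V=0.33V)
Op 1: CLOSE 1-4: Q_total=22.00, C_total=11.00, V=2.00; Q1=10.00, Q4=12.00; dissipated=18.333
Op 2: CLOSE 2-4: Q_total=16.00, C_total=11.00, V=1.45; Q2=7.27, Q4=8.73; dissipated=1.964
Op 3: CLOSE 3-1: Q_total=22.00, C_total=10.00, V=2.20; Q3=11.00, Q1=11.00; dissipated=0.200
Op 4: GROUND 3: Q3=0; energy lost=12.100
Op 5: CLOSE 3-4: Q_total=8.73, C_total=11.00, V=0.79; Q3=3.97, Q4=4.76; dissipated=2.885
Total dissipated: 35.482 μJ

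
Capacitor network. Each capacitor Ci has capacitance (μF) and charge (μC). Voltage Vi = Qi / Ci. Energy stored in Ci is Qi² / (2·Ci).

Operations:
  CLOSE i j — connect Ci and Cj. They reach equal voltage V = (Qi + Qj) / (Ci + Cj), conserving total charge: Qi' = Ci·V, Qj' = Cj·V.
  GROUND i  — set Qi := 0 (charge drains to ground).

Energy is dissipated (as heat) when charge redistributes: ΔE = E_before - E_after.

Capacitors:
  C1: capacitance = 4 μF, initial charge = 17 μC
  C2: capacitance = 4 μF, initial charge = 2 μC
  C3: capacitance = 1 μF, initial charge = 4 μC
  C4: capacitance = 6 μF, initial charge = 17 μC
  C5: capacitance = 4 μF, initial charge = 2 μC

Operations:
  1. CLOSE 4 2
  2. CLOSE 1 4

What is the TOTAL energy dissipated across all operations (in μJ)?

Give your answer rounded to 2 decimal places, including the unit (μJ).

Initial: C1(4μF, Q=17μC, V=4.25V), C2(4μF, Q=2μC, V=0.50V), C3(1μF, Q=4μC, V=4.00V), C4(6μF, Q=17μC, V=2.83V), C5(4μF, Q=2μC, V=0.50V)
Op 1: CLOSE 4-2: Q_total=19.00, C_total=10.00, V=1.90; Q4=11.40, Q2=7.60; dissipated=6.533
Op 2: CLOSE 1-4: Q_total=28.40, C_total=10.00, V=2.84; Q1=11.36, Q4=17.04; dissipated=6.627
Total dissipated: 13.160 μJ

Answer: 13.16 μJ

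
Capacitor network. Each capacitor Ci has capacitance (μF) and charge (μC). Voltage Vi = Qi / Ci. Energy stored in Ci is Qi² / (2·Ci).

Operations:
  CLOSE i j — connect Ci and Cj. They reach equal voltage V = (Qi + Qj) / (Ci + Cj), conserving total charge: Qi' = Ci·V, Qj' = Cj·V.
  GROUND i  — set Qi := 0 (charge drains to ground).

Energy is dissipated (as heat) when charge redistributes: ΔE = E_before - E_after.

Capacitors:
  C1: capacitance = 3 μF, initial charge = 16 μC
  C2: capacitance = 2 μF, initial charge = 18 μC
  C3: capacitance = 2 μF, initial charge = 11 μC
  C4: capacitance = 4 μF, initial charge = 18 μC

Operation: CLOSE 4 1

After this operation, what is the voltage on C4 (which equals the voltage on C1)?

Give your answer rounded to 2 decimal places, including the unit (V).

Answer: 4.86 V

Derivation:
Initial: C1(3μF, Q=16μC, V=5.33V), C2(2μF, Q=18μC, V=9.00V), C3(2μF, Q=11μC, V=5.50V), C4(4μF, Q=18μC, V=4.50V)
Op 1: CLOSE 4-1: Q_total=34.00, C_total=7.00, V=4.86; Q4=19.43, Q1=14.57; dissipated=0.595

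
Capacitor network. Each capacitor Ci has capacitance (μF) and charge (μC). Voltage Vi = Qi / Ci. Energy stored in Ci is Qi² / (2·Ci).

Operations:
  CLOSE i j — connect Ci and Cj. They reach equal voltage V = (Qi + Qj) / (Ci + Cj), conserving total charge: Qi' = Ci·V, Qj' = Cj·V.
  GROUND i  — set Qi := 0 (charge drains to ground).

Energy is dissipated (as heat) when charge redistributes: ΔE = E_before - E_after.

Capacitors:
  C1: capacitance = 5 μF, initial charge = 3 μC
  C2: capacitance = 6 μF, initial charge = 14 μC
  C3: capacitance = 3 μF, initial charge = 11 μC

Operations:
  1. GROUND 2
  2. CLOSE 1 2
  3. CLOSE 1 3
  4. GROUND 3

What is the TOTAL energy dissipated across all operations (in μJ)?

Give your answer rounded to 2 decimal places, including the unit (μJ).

Answer: 31.21 μJ

Derivation:
Initial: C1(5μF, Q=3μC, V=0.60V), C2(6μF, Q=14μC, V=2.33V), C3(3μF, Q=11μC, V=3.67V)
Op 1: GROUND 2: Q2=0; energy lost=16.333
Op 2: CLOSE 1-2: Q_total=3.00, C_total=11.00, V=0.27; Q1=1.36, Q2=1.64; dissipated=0.491
Op 3: CLOSE 1-3: Q_total=12.36, C_total=8.00, V=1.55; Q1=7.73, Q3=4.64; dissipated=10.799
Op 4: GROUND 3: Q3=0; energy lost=3.583
Total dissipated: 31.206 μJ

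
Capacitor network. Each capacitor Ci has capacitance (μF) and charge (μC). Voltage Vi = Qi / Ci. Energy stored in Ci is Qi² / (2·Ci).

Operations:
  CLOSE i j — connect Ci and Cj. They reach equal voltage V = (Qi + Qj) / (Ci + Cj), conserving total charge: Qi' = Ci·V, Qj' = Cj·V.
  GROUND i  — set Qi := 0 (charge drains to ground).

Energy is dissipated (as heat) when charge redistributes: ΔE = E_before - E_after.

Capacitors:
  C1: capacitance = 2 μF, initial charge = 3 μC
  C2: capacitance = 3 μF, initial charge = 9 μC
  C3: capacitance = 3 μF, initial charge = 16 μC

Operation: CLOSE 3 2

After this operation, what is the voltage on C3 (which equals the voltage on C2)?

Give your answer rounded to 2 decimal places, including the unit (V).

Initial: C1(2μF, Q=3μC, V=1.50V), C2(3μF, Q=9μC, V=3.00V), C3(3μF, Q=16μC, V=5.33V)
Op 1: CLOSE 3-2: Q_total=25.00, C_total=6.00, V=4.17; Q3=12.50, Q2=12.50; dissipated=4.083

Answer: 4.17 V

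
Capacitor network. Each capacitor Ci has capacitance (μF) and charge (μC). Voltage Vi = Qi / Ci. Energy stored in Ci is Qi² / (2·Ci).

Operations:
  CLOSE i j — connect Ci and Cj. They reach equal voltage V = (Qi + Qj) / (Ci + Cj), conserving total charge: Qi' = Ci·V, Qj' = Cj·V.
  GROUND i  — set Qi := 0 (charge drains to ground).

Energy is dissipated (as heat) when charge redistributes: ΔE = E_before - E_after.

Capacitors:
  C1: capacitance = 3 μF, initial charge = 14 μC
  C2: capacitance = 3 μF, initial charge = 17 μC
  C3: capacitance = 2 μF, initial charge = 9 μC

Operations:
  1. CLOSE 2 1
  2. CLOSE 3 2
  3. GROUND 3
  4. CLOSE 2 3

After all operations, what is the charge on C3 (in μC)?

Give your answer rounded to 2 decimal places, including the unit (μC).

Answer: 5.88 μC

Derivation:
Initial: C1(3μF, Q=14μC, V=4.67V), C2(3μF, Q=17μC, V=5.67V), C3(2μF, Q=9μC, V=4.50V)
Op 1: CLOSE 2-1: Q_total=31.00, C_total=6.00, V=5.17; Q2=15.50, Q1=15.50; dissipated=0.750
Op 2: CLOSE 3-2: Q_total=24.50, C_total=5.00, V=4.90; Q3=9.80, Q2=14.70; dissipated=0.267
Op 3: GROUND 3: Q3=0; energy lost=24.010
Op 4: CLOSE 2-3: Q_total=14.70, C_total=5.00, V=2.94; Q2=8.82, Q3=5.88; dissipated=14.406
Final charges: Q1=15.50, Q2=8.82, Q3=5.88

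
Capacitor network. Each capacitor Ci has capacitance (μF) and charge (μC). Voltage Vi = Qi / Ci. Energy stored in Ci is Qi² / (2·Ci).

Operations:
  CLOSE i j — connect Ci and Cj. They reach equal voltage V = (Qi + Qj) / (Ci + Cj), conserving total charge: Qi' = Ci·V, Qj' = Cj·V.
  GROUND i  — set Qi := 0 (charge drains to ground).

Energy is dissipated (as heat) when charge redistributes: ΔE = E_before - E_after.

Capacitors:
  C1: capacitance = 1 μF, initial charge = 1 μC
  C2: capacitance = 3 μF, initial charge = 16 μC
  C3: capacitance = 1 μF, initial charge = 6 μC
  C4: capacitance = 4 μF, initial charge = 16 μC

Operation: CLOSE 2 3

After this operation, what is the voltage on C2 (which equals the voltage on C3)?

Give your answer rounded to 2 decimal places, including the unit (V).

Initial: C1(1μF, Q=1μC, V=1.00V), C2(3μF, Q=16μC, V=5.33V), C3(1μF, Q=6μC, V=6.00V), C4(4μF, Q=16μC, V=4.00V)
Op 1: CLOSE 2-3: Q_total=22.00, C_total=4.00, V=5.50; Q2=16.50, Q3=5.50; dissipated=0.167

Answer: 5.50 V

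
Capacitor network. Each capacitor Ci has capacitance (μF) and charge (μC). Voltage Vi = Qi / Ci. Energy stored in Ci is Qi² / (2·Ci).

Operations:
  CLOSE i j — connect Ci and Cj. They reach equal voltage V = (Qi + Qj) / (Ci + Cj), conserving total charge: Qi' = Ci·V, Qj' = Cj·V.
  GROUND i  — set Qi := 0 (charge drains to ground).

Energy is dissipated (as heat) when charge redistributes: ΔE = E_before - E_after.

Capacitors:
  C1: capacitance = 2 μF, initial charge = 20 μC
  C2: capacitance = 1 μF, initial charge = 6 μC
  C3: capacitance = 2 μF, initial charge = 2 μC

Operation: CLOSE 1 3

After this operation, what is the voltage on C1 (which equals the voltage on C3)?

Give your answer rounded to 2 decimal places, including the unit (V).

Initial: C1(2μF, Q=20μC, V=10.00V), C2(1μF, Q=6μC, V=6.00V), C3(2μF, Q=2μC, V=1.00V)
Op 1: CLOSE 1-3: Q_total=22.00, C_total=4.00, V=5.50; Q1=11.00, Q3=11.00; dissipated=40.500

Answer: 5.50 V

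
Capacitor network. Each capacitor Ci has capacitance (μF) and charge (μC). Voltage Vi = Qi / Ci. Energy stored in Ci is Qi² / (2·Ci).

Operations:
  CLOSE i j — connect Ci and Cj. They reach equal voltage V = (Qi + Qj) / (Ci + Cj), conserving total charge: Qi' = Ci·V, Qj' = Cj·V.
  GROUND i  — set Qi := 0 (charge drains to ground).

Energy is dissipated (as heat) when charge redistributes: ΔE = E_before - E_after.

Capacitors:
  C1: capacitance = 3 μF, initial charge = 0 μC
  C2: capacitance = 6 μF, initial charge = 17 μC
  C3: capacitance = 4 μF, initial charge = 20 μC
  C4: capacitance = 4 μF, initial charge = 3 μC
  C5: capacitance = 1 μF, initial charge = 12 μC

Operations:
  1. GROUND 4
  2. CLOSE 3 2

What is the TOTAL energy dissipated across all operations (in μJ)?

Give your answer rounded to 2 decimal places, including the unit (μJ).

Answer: 6.76 μJ

Derivation:
Initial: C1(3μF, Q=0μC, V=0.00V), C2(6μF, Q=17μC, V=2.83V), C3(4μF, Q=20μC, V=5.00V), C4(4μF, Q=3μC, V=0.75V), C5(1μF, Q=12μC, V=12.00V)
Op 1: GROUND 4: Q4=0; energy lost=1.125
Op 2: CLOSE 3-2: Q_total=37.00, C_total=10.00, V=3.70; Q3=14.80, Q2=22.20; dissipated=5.633
Total dissipated: 6.758 μJ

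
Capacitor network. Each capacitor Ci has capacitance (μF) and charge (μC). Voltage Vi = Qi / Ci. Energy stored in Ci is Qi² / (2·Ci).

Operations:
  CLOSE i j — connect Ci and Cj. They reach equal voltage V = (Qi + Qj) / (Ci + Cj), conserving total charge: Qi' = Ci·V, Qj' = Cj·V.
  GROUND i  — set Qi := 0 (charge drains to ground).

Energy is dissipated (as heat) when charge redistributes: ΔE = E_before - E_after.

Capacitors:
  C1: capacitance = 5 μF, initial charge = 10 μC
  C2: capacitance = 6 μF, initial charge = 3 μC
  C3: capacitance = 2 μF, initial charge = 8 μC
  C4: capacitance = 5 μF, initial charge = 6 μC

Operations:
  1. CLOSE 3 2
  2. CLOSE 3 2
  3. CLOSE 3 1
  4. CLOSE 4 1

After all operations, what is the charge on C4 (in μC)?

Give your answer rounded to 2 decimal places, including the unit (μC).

Answer: 7.55 μC

Derivation:
Initial: C1(5μF, Q=10μC, V=2.00V), C2(6μF, Q=3μC, V=0.50V), C3(2μF, Q=8μC, V=4.00V), C4(5μF, Q=6μC, V=1.20V)
Op 1: CLOSE 3-2: Q_total=11.00, C_total=8.00, V=1.38; Q3=2.75, Q2=8.25; dissipated=9.188
Op 2: CLOSE 3-2: Q_total=11.00, C_total=8.00, V=1.38; Q3=2.75, Q2=8.25; dissipated=0.000
Op 3: CLOSE 3-1: Q_total=12.75, C_total=7.00, V=1.82; Q3=3.64, Q1=9.11; dissipated=0.279
Op 4: CLOSE 4-1: Q_total=15.11, C_total=10.00, V=1.51; Q4=7.55, Q1=7.55; dissipated=0.483
Final charges: Q1=7.55, Q2=8.25, Q3=3.64, Q4=7.55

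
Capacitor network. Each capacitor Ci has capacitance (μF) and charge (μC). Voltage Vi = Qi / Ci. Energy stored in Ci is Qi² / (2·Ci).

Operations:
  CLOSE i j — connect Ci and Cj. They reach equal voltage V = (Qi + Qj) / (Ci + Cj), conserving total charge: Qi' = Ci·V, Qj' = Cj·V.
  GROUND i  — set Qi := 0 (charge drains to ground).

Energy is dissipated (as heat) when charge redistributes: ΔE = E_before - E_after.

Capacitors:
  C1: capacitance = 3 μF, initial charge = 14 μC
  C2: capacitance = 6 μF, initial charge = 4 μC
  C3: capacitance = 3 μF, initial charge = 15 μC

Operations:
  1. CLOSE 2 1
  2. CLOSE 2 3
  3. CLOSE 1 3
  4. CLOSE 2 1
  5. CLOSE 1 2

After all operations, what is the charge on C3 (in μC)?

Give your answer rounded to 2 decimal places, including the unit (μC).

Initial: C1(3μF, Q=14μC, V=4.67V), C2(6μF, Q=4μC, V=0.67V), C3(3μF, Q=15μC, V=5.00V)
Op 1: CLOSE 2-1: Q_total=18.00, C_total=9.00, V=2.00; Q2=12.00, Q1=6.00; dissipated=16.000
Op 2: CLOSE 2-3: Q_total=27.00, C_total=9.00, V=3.00; Q2=18.00, Q3=9.00; dissipated=9.000
Op 3: CLOSE 1-3: Q_total=15.00, C_total=6.00, V=2.50; Q1=7.50, Q3=7.50; dissipated=0.750
Op 4: CLOSE 2-1: Q_total=25.50, C_total=9.00, V=2.83; Q2=17.00, Q1=8.50; dissipated=0.250
Op 5: CLOSE 1-2: Q_total=25.50, C_total=9.00, V=2.83; Q1=8.50, Q2=17.00; dissipated=0.000
Final charges: Q1=8.50, Q2=17.00, Q3=7.50

Answer: 7.50 μC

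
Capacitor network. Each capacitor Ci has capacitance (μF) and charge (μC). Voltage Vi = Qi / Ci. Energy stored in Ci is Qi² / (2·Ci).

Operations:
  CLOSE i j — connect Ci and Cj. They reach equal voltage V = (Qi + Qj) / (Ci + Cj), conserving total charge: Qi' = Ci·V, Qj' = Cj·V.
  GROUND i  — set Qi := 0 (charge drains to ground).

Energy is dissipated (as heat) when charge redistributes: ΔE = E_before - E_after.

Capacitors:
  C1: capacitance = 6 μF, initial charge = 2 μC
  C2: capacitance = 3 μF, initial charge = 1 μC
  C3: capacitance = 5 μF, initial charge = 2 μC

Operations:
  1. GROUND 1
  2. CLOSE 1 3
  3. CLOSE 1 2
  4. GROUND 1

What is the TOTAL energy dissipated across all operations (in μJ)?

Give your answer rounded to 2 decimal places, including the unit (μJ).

Initial: C1(6μF, Q=2μC, V=0.33V), C2(3μF, Q=1μC, V=0.33V), C3(5μF, Q=2μC, V=0.40V)
Op 1: GROUND 1: Q1=0; energy lost=0.333
Op 2: CLOSE 1-3: Q_total=2.00, C_total=11.00, V=0.18; Q1=1.09, Q3=0.91; dissipated=0.218
Op 3: CLOSE 1-2: Q_total=2.09, C_total=9.00, V=0.23; Q1=1.39, Q2=0.70; dissipated=0.023
Op 4: GROUND 1: Q1=0; energy lost=0.162
Total dissipated: 0.736 μJ

Answer: 0.74 μJ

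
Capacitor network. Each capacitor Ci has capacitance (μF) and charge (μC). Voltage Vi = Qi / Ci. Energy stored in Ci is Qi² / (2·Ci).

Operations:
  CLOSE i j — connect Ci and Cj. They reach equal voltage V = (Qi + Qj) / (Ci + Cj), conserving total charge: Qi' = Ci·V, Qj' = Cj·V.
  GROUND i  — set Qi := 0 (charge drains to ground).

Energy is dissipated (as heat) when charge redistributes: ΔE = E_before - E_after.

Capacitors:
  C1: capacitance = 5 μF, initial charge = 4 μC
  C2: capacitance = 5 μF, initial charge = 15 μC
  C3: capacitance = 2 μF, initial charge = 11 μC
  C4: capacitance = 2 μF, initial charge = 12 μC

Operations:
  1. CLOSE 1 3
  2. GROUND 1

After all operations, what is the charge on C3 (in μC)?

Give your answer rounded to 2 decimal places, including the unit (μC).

Initial: C1(5μF, Q=4μC, V=0.80V), C2(5μF, Q=15μC, V=3.00V), C3(2μF, Q=11μC, V=5.50V), C4(2μF, Q=12μC, V=6.00V)
Op 1: CLOSE 1-3: Q_total=15.00, C_total=7.00, V=2.14; Q1=10.71, Q3=4.29; dissipated=15.779
Op 2: GROUND 1: Q1=0; energy lost=11.480
Final charges: Q1=0.00, Q2=15.00, Q3=4.29, Q4=12.00

Answer: 4.29 μC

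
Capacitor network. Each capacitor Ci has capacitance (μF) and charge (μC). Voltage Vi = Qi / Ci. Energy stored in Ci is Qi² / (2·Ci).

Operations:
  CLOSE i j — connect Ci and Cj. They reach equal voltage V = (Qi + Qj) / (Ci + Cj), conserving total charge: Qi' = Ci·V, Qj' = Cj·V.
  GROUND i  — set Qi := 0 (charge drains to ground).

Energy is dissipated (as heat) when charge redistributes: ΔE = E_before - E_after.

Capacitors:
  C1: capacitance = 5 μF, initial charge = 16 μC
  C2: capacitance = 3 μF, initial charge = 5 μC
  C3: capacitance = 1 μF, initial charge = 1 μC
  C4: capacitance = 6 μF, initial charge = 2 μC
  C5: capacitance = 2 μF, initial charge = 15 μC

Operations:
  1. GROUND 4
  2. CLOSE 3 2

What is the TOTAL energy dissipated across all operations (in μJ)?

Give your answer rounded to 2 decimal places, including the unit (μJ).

Answer: 0.50 μJ

Derivation:
Initial: C1(5μF, Q=16μC, V=3.20V), C2(3μF, Q=5μC, V=1.67V), C3(1μF, Q=1μC, V=1.00V), C4(6μF, Q=2μC, V=0.33V), C5(2μF, Q=15μC, V=7.50V)
Op 1: GROUND 4: Q4=0; energy lost=0.333
Op 2: CLOSE 3-2: Q_total=6.00, C_total=4.00, V=1.50; Q3=1.50, Q2=4.50; dissipated=0.167
Total dissipated: 0.500 μJ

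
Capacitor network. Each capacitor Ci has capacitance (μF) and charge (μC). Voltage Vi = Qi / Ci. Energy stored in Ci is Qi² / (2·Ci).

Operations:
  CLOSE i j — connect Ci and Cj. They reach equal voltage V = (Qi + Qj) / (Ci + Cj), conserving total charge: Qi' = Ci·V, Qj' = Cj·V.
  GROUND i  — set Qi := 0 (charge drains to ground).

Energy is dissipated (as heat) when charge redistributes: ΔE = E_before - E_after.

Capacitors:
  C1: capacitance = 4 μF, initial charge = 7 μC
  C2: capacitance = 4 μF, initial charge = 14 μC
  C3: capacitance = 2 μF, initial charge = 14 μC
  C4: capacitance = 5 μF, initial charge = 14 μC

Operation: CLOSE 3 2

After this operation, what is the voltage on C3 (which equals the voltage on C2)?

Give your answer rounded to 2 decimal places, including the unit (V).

Initial: C1(4μF, Q=7μC, V=1.75V), C2(4μF, Q=14μC, V=3.50V), C3(2μF, Q=14μC, V=7.00V), C4(5μF, Q=14μC, V=2.80V)
Op 1: CLOSE 3-2: Q_total=28.00, C_total=6.00, V=4.67; Q3=9.33, Q2=18.67; dissipated=8.167

Answer: 4.67 V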